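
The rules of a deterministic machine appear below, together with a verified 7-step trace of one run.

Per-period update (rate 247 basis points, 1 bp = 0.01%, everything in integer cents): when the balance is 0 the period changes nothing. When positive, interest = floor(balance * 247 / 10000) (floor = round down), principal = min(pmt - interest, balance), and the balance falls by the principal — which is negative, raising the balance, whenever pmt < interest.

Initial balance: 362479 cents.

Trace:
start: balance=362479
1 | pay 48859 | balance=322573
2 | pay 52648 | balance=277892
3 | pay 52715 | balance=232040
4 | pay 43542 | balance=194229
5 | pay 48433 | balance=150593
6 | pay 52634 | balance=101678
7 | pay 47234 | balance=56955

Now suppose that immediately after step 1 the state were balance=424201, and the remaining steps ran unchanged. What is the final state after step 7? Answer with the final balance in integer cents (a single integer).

174607

state after step 1 := balance=424201
2 | pay 52648 | balance=382030
3 | pay 52715 | balance=338751
4 | pay 43542 | balance=303576
5 | pay 48433 | balance=262641
6 | pay 52634 | balance=216494
7 | pay 47234 | balance=174607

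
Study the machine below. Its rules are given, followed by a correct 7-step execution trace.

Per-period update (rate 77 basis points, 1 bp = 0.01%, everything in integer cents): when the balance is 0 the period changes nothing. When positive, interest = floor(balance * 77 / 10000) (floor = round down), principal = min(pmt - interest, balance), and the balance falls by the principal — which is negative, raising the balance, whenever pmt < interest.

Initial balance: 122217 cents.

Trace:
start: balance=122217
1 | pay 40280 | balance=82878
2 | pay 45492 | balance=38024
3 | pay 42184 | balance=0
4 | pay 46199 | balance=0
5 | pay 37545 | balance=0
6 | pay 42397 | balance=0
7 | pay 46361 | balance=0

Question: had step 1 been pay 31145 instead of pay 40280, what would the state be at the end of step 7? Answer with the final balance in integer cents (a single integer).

0

(re-executing from step 1 with the substitution; state before step 1: balance=122217)
1 | pay 31145 | balance=92013
2 | pay 45492 | balance=47229
3 | pay 42184 | balance=5408
4 | pay 46199 | balance=0
5 | pay 37545 | balance=0
6 | pay 42397 | balance=0
7 | pay 46361 | balance=0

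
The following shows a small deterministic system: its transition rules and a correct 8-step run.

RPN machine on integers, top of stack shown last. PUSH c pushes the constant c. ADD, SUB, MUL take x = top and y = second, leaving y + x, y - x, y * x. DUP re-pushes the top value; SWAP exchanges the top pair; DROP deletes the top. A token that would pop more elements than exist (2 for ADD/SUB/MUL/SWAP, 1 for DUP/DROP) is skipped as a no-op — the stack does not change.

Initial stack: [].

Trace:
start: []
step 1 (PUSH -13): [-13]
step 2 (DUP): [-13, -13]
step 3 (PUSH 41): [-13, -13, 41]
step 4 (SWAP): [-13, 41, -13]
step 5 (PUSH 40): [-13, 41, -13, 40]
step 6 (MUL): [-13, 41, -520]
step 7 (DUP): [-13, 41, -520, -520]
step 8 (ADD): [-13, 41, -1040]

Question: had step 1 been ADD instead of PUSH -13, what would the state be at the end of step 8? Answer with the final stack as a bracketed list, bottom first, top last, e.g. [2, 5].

[3280]

(re-executing from step 1 with the substitution; state before step 1: [])
step 1 (ADD): []
step 2 (DUP): []
step 3 (PUSH 41): [41]
step 4 (SWAP): [41]
step 5 (PUSH 40): [41, 40]
step 6 (MUL): [1640]
step 7 (DUP): [1640, 1640]
step 8 (ADD): [3280]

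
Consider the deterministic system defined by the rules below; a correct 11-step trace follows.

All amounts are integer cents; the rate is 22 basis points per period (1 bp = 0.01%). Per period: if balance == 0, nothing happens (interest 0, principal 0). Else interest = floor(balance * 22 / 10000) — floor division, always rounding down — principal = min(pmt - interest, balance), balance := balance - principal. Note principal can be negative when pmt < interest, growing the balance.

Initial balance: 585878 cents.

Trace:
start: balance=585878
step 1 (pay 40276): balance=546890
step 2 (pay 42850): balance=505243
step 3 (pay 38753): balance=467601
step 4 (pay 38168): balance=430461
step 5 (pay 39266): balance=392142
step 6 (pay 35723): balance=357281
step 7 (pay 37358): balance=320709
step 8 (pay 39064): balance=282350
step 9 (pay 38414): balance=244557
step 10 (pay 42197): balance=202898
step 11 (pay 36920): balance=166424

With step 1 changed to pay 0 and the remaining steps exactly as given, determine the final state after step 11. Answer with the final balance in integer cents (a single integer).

207594

(re-executing from step 1 with the substitution; state before step 1: balance=585878)
step 1 (pay 0): balance=587166
step 2 (pay 42850): balance=545607
step 3 (pay 38753): balance=508054
step 4 (pay 38168): balance=471003
step 5 (pay 39266): balance=432773
step 6 (pay 35723): balance=398002
step 7 (pay 37358): balance=361519
step 8 (pay 39064): balance=323250
step 9 (pay 38414): balance=285547
step 10 (pay 42197): balance=243978
step 11 (pay 36920): balance=207594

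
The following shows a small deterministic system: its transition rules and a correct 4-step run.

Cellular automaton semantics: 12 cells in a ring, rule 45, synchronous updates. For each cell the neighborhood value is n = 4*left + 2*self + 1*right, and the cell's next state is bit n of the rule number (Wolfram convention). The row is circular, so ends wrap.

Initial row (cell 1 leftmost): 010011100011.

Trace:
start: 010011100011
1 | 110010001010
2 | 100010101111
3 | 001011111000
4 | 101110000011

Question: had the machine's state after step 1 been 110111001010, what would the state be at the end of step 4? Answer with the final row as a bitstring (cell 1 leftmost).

state after step 1 := 110111001010
2 | 101100001111
3 | 011001101000
4 | 010001011011

010001011011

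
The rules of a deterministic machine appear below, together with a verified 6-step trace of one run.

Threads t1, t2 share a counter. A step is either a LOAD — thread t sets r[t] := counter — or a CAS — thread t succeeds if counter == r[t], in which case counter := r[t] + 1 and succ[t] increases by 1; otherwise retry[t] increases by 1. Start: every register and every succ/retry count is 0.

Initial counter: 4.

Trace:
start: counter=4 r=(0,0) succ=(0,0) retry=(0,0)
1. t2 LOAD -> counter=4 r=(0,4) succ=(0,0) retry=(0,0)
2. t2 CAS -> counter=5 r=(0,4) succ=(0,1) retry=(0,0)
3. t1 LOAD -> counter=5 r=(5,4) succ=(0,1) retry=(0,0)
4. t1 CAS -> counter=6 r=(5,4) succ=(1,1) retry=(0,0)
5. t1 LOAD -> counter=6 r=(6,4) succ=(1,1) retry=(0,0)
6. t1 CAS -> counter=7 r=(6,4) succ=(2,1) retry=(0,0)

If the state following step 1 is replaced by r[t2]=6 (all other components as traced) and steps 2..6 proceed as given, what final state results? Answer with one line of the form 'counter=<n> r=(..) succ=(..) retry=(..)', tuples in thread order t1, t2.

counter=6 r=(5,6) succ=(2,0) retry=(0,1)

state after step 1 := counter=4 r=(0,6) succ=(0,0) retry=(0,0)
2. t2 CAS -> counter=4 r=(0,6) succ=(0,0) retry=(0,1)
3. t1 LOAD -> counter=4 r=(4,6) succ=(0,0) retry=(0,1)
4. t1 CAS -> counter=5 r=(4,6) succ=(1,0) retry=(0,1)
5. t1 LOAD -> counter=5 r=(5,6) succ=(1,0) retry=(0,1)
6. t1 CAS -> counter=6 r=(5,6) succ=(2,0) retry=(0,1)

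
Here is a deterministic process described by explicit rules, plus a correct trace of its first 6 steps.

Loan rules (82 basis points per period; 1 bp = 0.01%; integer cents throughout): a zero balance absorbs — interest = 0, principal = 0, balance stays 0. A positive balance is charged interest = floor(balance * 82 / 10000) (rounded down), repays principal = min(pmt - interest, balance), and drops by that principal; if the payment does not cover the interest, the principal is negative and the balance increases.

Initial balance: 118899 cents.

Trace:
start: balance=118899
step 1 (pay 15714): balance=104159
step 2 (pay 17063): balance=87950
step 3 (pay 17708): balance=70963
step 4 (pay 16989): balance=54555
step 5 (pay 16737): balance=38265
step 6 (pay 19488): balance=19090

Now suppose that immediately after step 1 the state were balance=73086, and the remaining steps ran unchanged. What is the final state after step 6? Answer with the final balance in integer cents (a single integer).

state after step 1 := balance=73086
step 2 (pay 17063): balance=56622
step 3 (pay 17708): balance=39378
step 4 (pay 16989): balance=22711
step 5 (pay 16737): balance=6160
step 6 (pay 19488): balance=0

0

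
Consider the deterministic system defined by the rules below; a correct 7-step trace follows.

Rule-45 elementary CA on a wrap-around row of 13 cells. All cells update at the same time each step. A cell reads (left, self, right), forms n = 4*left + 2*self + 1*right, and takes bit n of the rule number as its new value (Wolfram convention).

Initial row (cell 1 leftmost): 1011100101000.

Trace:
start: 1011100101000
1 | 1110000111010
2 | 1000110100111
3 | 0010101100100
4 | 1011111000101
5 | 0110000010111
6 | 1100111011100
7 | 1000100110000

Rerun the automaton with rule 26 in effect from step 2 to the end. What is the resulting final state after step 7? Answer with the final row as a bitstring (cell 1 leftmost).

1101011000010

(re-executing steps 2..7 under rule 26; state before step 2: 1110000111010)
2 | 1001001100000
3 | 0110111010001
4 | 0100100001010
5 | 1011010010001
6 | 0010001101011
7 | 1101011000010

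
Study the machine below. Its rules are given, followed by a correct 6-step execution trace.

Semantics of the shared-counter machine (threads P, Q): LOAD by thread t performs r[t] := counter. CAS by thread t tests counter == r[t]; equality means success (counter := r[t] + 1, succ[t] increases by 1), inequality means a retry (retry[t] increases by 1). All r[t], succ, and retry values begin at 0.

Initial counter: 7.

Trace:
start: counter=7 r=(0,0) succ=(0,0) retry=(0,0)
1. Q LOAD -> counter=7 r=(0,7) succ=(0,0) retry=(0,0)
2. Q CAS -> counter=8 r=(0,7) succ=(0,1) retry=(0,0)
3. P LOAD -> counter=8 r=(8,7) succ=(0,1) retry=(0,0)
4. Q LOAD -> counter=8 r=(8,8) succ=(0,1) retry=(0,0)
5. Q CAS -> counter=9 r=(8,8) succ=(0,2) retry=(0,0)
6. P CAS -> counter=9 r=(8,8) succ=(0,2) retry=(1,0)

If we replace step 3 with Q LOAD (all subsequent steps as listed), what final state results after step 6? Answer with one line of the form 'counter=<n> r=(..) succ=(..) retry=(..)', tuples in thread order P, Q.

counter=9 r=(0,8) succ=(0,2) retry=(1,0)

(re-executing from step 3 with the substitution; state before step 3: counter=8 r=(0,7) succ=(0,1) retry=(0,0))
3. Q LOAD -> counter=8 r=(0,8) succ=(0,1) retry=(0,0)
4. Q LOAD -> counter=8 r=(0,8) succ=(0,1) retry=(0,0)
5. Q CAS -> counter=9 r=(0,8) succ=(0,2) retry=(0,0)
6. P CAS -> counter=9 r=(0,8) succ=(0,2) retry=(1,0)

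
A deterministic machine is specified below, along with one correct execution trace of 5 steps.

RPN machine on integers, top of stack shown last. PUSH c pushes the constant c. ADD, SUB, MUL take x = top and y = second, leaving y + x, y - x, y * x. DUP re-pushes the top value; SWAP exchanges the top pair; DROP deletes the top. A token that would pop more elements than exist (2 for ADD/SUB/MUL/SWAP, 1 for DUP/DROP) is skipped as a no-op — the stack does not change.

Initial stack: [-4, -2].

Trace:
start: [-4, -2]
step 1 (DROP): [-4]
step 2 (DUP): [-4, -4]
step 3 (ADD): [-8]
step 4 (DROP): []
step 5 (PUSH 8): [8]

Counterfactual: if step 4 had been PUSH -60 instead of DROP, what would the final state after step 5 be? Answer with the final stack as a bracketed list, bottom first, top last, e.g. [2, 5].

[-8, -60, 8]

(re-executing from step 4 with the substitution; state before step 4: [-8])
step 4 (PUSH -60): [-8, -60]
step 5 (PUSH 8): [-8, -60, 8]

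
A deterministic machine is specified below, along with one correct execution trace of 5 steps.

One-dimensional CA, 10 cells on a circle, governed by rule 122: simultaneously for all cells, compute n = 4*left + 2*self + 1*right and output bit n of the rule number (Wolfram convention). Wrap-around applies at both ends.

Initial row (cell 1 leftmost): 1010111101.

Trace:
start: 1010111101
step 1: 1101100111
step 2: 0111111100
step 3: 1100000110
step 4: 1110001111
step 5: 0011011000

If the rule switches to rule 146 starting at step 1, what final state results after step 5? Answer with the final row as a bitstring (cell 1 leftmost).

(re-executing steps 1..5 under rule 146; state before step 1: 1010111101)
step 1: 0000011000
step 2: 0000100100
step 3: 0001011010
step 4: 0010000001
step 5: 1101000010

1101000010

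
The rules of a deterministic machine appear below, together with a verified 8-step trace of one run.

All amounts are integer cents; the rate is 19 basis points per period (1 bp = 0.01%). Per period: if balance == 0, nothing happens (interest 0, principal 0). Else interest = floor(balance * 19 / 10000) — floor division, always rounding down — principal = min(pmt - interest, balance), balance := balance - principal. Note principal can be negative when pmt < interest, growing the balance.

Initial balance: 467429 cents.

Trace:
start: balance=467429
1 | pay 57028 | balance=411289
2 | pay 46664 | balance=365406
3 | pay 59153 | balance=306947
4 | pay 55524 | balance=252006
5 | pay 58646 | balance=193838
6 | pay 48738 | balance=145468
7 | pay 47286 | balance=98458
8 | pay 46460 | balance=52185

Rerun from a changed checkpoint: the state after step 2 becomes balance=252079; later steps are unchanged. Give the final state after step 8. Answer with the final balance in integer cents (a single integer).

0

state after step 2 := balance=252079
3 | pay 59153 | balance=193404
4 | pay 55524 | balance=138247
5 | pay 58646 | balance=79863
6 | pay 48738 | balance=31276
7 | pay 47286 | balance=0
8 | pay 46460 | balance=0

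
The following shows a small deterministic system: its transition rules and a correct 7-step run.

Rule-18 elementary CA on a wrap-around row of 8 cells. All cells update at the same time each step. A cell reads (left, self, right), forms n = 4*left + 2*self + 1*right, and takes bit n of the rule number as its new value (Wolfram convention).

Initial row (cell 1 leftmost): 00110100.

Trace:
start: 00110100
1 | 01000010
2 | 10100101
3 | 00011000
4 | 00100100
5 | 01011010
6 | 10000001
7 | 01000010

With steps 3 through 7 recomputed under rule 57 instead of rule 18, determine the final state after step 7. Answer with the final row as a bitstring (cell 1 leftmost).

(re-executing steps 3..7 under rule 57; state before step 3: 10100101)
3 | 01010011
4 | 10101010
5 | 01010101
6 | 10101010
7 | 01010101

01010101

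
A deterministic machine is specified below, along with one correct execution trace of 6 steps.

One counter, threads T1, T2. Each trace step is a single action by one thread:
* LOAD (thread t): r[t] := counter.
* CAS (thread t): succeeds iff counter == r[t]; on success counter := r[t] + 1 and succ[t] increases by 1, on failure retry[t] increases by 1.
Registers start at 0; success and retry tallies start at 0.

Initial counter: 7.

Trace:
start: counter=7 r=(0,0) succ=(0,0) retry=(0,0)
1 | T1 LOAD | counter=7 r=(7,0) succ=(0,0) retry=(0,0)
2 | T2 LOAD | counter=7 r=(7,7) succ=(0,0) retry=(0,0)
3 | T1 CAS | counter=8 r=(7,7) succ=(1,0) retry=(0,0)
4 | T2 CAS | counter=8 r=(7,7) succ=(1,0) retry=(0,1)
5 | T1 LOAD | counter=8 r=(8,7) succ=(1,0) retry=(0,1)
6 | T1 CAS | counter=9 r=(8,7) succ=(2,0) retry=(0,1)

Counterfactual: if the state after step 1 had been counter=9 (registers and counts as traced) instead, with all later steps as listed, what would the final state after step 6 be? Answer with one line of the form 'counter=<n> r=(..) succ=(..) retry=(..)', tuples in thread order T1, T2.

state after step 1 := counter=9 r=(7,0) succ=(0,0) retry=(0,0)
2 | T2 LOAD | counter=9 r=(7,9) succ=(0,0) retry=(0,0)
3 | T1 CAS | counter=9 r=(7,9) succ=(0,0) retry=(1,0)
4 | T2 CAS | counter=10 r=(7,9) succ=(0,1) retry=(1,0)
5 | T1 LOAD | counter=10 r=(10,9) succ=(0,1) retry=(1,0)
6 | T1 CAS | counter=11 r=(10,9) succ=(1,1) retry=(1,0)

counter=11 r=(10,9) succ=(1,1) retry=(1,0)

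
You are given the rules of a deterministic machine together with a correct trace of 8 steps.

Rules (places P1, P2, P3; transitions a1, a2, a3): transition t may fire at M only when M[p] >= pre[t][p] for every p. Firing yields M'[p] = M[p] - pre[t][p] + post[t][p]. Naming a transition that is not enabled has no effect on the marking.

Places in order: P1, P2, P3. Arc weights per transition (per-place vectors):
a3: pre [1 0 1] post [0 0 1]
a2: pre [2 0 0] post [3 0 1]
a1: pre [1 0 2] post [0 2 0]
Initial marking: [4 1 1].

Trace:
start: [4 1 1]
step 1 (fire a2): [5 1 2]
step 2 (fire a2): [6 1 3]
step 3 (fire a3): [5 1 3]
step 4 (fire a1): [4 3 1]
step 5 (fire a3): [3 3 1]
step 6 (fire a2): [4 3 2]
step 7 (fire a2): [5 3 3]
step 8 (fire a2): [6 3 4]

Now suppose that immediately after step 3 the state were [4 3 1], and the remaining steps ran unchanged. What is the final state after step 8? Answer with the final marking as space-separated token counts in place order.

state after step 3 := [4 3 1]
step 4 (fire a1): [4 3 1]
step 5 (fire a3): [3 3 1]
step 6 (fire a2): [4 3 2]
step 7 (fire a2): [5 3 3]
step 8 (fire a2): [6 3 4]

6 3 4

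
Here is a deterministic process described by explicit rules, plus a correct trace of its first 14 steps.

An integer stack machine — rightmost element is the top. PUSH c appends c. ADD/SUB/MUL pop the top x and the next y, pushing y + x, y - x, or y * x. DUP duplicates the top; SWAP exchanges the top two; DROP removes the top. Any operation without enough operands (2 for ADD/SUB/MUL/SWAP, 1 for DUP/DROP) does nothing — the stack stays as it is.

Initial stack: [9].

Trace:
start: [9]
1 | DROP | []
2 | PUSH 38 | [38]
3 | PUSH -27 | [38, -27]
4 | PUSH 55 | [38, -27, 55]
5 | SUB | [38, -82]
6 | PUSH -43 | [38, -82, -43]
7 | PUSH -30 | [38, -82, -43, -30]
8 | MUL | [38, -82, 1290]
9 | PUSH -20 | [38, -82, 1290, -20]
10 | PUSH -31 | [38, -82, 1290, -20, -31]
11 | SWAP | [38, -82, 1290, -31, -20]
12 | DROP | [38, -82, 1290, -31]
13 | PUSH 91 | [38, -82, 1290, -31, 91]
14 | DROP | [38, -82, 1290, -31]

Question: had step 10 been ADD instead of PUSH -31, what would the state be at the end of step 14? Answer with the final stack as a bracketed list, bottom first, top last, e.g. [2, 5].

(re-executing from step 10 with the substitution; state before step 10: [38, -82, 1290, -20])
10 | ADD | [38, -82, 1270]
11 | SWAP | [38, 1270, -82]
12 | DROP | [38, 1270]
13 | PUSH 91 | [38, 1270, 91]
14 | DROP | [38, 1270]

[38, 1270]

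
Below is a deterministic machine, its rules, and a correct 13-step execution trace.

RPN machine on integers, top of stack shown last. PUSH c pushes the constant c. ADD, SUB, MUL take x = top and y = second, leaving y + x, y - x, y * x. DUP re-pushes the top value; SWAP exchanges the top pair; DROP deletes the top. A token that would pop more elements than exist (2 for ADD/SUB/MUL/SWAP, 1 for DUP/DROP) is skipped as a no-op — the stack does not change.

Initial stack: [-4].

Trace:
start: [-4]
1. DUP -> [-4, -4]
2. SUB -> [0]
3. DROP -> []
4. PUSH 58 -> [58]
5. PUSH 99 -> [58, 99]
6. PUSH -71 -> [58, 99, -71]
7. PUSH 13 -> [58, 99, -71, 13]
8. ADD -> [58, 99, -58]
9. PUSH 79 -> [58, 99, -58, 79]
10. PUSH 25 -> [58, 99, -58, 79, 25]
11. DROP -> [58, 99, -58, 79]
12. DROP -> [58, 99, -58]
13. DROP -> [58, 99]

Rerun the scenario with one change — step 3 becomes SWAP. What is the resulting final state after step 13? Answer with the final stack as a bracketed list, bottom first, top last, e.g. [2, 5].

[0, 58, 99]

(re-executing from step 3 with the substitution; state before step 3: [0])
3. SWAP -> [0]
4. PUSH 58 -> [0, 58]
5. PUSH 99 -> [0, 58, 99]
6. PUSH -71 -> [0, 58, 99, -71]
7. PUSH 13 -> [0, 58, 99, -71, 13]
8. ADD -> [0, 58, 99, -58]
9. PUSH 79 -> [0, 58, 99, -58, 79]
10. PUSH 25 -> [0, 58, 99, -58, 79, 25]
11. DROP -> [0, 58, 99, -58, 79]
12. DROP -> [0, 58, 99, -58]
13. DROP -> [0, 58, 99]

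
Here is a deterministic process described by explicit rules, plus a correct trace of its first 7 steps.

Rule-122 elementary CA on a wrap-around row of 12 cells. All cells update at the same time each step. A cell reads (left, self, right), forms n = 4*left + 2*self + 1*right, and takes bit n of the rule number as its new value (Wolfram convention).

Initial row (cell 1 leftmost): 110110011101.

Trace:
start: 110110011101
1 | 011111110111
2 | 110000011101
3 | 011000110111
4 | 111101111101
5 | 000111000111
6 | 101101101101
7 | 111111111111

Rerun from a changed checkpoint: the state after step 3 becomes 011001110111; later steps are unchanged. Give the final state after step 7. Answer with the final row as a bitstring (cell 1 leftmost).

110111110111

state after step 3 := 011001110111
4 | 111111011101
5 | 000001110111
6 | 100011011101
7 | 110111110111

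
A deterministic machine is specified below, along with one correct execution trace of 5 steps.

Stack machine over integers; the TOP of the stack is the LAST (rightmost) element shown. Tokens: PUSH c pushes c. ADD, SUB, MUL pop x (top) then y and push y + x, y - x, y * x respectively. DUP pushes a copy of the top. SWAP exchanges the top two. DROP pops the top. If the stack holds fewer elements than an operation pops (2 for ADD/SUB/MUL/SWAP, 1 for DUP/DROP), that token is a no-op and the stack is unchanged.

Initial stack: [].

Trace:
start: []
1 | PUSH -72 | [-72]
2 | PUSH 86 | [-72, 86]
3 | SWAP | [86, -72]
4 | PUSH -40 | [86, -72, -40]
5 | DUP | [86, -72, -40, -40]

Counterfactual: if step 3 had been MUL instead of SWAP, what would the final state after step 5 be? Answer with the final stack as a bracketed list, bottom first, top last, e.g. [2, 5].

(re-executing from step 3 with the substitution; state before step 3: [-72, 86])
3 | MUL | [-6192]
4 | PUSH -40 | [-6192, -40]
5 | DUP | [-6192, -40, -40]

[-6192, -40, -40]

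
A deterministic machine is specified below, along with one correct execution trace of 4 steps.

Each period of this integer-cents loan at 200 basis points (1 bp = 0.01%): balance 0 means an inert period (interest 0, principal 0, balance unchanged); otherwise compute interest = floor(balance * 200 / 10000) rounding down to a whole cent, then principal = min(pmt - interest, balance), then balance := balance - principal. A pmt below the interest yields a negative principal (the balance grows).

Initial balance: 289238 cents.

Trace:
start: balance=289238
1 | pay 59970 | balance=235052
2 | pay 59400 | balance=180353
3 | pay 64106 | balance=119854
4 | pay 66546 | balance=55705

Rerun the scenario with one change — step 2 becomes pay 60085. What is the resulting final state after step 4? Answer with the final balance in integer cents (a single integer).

(re-executing from step 2 with the substitution; state before step 2: balance=235052)
2 | pay 60085 | balance=179668
3 | pay 64106 | balance=119155
4 | pay 66546 | balance=54992

54992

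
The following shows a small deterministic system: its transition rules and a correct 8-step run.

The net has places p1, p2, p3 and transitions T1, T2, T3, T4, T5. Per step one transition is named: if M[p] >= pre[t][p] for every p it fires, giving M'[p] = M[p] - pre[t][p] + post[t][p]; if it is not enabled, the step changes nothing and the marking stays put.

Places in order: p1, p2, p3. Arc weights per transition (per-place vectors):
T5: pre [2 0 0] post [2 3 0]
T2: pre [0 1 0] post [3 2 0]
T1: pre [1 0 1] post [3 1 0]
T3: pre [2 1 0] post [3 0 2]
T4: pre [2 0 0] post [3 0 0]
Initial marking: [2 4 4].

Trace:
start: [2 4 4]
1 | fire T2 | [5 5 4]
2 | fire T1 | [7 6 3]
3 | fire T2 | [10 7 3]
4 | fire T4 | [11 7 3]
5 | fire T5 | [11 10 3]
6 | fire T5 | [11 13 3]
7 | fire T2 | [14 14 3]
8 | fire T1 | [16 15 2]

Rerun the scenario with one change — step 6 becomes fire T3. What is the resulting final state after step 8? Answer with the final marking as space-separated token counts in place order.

17 11 4

(re-executing from step 6 with the substitution; state before step 6: [11 10 3])
6 | fire T3 | [12 9 5]
7 | fire T2 | [15 10 5]
8 | fire T1 | [17 11 4]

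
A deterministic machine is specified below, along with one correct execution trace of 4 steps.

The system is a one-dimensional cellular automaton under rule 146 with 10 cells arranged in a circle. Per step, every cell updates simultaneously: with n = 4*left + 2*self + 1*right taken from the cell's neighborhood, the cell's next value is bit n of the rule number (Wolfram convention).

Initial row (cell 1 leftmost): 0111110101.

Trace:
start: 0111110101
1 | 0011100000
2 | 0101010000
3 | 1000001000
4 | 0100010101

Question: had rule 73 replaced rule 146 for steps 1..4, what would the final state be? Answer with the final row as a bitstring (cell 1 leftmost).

0001000000

(re-executing steps 1..4 under rule 73; state before step 1: 0111110101)
1 | 0100010000
2 | 0001000111
3 | 0100010101
4 | 0001000000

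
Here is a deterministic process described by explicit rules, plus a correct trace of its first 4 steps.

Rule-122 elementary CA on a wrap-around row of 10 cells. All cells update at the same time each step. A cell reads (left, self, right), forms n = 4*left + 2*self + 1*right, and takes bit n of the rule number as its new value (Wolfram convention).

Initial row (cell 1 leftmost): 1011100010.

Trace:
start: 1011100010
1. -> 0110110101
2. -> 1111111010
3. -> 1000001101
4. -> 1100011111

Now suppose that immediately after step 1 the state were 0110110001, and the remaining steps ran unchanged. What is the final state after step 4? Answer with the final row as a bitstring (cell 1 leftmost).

state after step 1 := 0110110001
2. -> 1111111010
3. -> 1000001101
4. -> 1100011111

1100011111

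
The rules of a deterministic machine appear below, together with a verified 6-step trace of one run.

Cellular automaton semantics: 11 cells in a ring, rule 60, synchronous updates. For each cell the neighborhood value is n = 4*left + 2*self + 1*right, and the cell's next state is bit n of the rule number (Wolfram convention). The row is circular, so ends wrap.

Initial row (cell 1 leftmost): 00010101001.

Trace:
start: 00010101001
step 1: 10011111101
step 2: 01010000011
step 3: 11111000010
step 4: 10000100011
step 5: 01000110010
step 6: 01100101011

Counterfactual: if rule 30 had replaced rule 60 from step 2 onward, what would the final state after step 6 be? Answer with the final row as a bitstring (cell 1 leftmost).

(re-executing steps 2..6 under rule 30; state before step 2: 10011111101)
step 2: 01110000001
step 3: 01001000011
step 4: 01111100110
step 5: 11000011101
step 6: 00100110001

00100110001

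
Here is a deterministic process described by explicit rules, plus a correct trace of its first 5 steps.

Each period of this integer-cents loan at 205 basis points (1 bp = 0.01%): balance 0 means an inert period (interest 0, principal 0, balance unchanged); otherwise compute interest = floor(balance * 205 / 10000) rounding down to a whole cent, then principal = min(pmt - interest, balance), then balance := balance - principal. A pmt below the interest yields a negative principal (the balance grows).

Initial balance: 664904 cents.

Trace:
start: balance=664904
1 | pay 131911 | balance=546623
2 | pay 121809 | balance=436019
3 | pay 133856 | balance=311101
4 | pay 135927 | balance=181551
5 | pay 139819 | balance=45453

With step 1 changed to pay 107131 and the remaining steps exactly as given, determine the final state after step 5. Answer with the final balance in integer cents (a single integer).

72328

(re-executing from step 1 with the substitution; state before step 1: balance=664904)
1 | pay 107131 | balance=571403
2 | pay 121809 | balance=461307
3 | pay 133856 | balance=336907
4 | pay 135927 | balance=207886
5 | pay 139819 | balance=72328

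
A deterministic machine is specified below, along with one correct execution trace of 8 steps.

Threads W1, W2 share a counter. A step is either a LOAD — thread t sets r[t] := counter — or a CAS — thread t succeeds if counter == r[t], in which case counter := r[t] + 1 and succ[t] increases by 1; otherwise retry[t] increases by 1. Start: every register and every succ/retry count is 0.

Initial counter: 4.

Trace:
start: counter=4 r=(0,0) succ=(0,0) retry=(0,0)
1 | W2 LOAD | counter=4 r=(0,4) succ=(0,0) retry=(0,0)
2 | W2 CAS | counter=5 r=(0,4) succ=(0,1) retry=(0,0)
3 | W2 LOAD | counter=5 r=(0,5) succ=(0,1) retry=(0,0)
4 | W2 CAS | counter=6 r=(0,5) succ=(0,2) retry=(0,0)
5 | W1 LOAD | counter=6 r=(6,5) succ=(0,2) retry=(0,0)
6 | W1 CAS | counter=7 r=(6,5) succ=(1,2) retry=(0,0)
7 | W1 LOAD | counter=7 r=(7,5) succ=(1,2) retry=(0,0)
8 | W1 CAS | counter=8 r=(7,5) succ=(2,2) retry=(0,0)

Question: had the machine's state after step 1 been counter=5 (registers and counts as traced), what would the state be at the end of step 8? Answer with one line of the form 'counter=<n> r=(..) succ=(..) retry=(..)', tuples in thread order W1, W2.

counter=8 r=(7,5) succ=(2,1) retry=(0,1)

state after step 1 := counter=5 r=(0,4) succ=(0,0) retry=(0,0)
2 | W2 CAS | counter=5 r=(0,4) succ=(0,0) retry=(0,1)
3 | W2 LOAD | counter=5 r=(0,5) succ=(0,0) retry=(0,1)
4 | W2 CAS | counter=6 r=(0,5) succ=(0,1) retry=(0,1)
5 | W1 LOAD | counter=6 r=(6,5) succ=(0,1) retry=(0,1)
6 | W1 CAS | counter=7 r=(6,5) succ=(1,1) retry=(0,1)
7 | W1 LOAD | counter=7 r=(7,5) succ=(1,1) retry=(0,1)
8 | W1 CAS | counter=8 r=(7,5) succ=(2,1) retry=(0,1)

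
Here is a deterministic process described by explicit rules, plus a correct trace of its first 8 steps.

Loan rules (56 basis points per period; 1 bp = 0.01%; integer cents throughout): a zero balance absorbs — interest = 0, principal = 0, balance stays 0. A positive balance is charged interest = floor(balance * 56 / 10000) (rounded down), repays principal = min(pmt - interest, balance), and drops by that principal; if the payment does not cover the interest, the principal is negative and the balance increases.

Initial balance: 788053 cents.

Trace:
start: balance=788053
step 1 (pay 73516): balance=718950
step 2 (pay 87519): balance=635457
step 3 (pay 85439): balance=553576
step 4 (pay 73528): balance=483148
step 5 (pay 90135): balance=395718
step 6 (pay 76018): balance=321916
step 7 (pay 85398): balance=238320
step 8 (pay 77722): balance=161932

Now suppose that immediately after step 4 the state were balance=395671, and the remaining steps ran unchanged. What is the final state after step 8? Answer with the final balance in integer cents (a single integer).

72479

state after step 4 := balance=395671
step 5 (pay 90135): balance=307751
step 6 (pay 76018): balance=233456
step 7 (pay 85398): balance=149365
step 8 (pay 77722): balance=72479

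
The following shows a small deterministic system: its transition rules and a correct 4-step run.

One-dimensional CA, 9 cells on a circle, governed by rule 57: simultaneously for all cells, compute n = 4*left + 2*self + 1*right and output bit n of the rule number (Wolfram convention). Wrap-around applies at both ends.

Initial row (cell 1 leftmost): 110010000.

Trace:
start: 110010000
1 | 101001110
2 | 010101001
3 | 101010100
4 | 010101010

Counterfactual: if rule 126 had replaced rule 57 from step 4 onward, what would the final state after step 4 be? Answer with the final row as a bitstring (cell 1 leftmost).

111111111

(re-executing step 4 under rule 126; state before step 4: 101010100)
4 | 111111111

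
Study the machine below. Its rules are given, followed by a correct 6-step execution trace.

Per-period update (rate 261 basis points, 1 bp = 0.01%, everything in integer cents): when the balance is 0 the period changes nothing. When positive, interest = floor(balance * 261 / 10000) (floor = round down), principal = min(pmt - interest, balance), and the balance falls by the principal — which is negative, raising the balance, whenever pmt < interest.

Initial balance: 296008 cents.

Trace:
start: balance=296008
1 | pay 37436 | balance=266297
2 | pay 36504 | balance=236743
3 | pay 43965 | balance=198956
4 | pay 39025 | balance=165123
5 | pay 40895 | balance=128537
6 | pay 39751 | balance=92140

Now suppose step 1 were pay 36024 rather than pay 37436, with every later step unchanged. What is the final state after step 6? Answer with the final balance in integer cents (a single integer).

(re-executing from step 1 with the substitution; state before step 1: balance=296008)
1 | pay 36024 | balance=267709
2 | pay 36504 | balance=238192
3 | pay 43965 | balance=200443
4 | pay 39025 | balance=166649
5 | pay 40895 | balance=130103
6 | pay 39751 | balance=93747

93747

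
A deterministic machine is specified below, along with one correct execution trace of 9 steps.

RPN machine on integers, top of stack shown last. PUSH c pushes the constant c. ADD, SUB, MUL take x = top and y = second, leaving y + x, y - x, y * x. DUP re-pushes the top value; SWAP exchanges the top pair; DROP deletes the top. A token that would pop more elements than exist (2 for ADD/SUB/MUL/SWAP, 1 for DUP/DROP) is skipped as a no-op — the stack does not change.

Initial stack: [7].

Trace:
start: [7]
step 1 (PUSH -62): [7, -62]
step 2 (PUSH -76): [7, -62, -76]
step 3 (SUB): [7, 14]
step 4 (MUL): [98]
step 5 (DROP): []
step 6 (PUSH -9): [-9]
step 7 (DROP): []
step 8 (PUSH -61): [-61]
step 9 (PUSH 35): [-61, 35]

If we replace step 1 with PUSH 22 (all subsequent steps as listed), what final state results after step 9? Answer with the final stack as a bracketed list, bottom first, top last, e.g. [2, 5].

(re-executing from step 1 with the substitution; state before step 1: [7])
step 1 (PUSH 22): [7, 22]
step 2 (PUSH -76): [7, 22, -76]
step 3 (SUB): [7, 98]
step 4 (MUL): [686]
step 5 (DROP): []
step 6 (PUSH -9): [-9]
step 7 (DROP): []
step 8 (PUSH -61): [-61]
step 9 (PUSH 35): [-61, 35]

[-61, 35]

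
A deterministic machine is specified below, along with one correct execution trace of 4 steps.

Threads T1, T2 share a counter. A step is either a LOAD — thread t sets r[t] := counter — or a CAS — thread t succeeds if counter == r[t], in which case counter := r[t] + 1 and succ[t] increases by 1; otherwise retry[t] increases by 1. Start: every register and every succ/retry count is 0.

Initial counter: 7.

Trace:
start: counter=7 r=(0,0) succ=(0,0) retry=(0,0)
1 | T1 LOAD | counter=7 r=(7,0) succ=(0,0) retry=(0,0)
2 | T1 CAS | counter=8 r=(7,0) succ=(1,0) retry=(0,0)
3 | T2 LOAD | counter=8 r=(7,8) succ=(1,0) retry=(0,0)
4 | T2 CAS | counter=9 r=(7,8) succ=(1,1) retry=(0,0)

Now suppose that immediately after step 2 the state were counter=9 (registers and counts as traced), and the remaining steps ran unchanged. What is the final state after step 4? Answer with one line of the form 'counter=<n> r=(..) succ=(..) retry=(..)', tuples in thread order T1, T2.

state after step 2 := counter=9 r=(7,0) succ=(1,0) retry=(0,0)
3 | T2 LOAD | counter=9 r=(7,9) succ=(1,0) retry=(0,0)
4 | T2 CAS | counter=10 r=(7,9) succ=(1,1) retry=(0,0)

counter=10 r=(7,9) succ=(1,1) retry=(0,0)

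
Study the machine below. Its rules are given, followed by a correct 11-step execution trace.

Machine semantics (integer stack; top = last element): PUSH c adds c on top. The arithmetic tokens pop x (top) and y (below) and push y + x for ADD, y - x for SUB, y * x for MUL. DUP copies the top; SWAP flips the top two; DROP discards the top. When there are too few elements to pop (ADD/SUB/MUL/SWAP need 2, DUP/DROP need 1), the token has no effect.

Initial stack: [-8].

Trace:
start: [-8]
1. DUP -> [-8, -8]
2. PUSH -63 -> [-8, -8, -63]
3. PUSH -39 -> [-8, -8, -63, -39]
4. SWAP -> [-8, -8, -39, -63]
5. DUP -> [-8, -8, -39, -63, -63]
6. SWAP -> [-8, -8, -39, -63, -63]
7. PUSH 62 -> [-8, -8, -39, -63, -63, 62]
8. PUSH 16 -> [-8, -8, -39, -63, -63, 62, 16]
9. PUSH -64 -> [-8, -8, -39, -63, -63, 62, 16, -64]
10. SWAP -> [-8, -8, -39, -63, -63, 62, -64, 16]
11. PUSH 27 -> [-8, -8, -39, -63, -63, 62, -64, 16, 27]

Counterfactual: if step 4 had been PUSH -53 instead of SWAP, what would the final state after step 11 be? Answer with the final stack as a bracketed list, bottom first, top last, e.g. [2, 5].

(re-executing from step 4 with the substitution; state before step 4: [-8, -8, -63, -39])
4. PUSH -53 -> [-8, -8, -63, -39, -53]
5. DUP -> [-8, -8, -63, -39, -53, -53]
6. SWAP -> [-8, -8, -63, -39, -53, -53]
7. PUSH 62 -> [-8, -8, -63, -39, -53, -53, 62]
8. PUSH 16 -> [-8, -8, -63, -39, -53, -53, 62, 16]
9. PUSH -64 -> [-8, -8, -63, -39, -53, -53, 62, 16, -64]
10. SWAP -> [-8, -8, -63, -39, -53, -53, 62, -64, 16]
11. PUSH 27 -> [-8, -8, -63, -39, -53, -53, 62, -64, 16, 27]

[-8, -8, -63, -39, -53, -53, 62, -64, 16, 27]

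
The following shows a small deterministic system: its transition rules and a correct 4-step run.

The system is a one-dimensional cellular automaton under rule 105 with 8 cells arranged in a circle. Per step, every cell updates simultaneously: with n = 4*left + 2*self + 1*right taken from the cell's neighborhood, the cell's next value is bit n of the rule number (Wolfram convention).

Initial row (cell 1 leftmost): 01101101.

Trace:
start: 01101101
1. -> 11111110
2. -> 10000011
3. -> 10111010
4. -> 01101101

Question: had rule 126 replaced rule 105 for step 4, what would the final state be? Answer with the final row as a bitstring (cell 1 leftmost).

(re-executing step 4 under rule 126; state before step 4: 10111010)
4. -> 11101111

11101111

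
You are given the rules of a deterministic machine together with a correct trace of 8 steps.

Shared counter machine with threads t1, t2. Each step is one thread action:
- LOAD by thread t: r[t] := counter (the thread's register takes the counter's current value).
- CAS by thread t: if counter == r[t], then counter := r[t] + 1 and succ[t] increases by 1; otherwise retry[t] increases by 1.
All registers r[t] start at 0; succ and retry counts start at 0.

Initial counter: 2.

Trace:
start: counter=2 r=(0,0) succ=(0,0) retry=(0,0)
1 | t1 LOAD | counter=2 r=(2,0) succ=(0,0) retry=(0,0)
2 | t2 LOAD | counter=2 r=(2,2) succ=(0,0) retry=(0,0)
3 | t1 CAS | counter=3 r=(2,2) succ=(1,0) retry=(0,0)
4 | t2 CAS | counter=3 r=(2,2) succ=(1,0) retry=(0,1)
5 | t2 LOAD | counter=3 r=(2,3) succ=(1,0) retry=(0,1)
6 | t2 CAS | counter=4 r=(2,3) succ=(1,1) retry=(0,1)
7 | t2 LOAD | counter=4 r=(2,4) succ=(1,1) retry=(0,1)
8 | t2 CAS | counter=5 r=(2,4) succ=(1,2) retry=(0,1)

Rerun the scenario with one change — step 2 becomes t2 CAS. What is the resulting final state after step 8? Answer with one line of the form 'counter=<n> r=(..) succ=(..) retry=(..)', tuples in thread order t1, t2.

counter=5 r=(2,4) succ=(1,2) retry=(0,2)

(re-executing from step 2 with the substitution; state before step 2: counter=2 r=(2,0) succ=(0,0) retry=(0,0))
2 | t2 CAS | counter=2 r=(2,0) succ=(0,0) retry=(0,1)
3 | t1 CAS | counter=3 r=(2,0) succ=(1,0) retry=(0,1)
4 | t2 CAS | counter=3 r=(2,0) succ=(1,0) retry=(0,2)
5 | t2 LOAD | counter=3 r=(2,3) succ=(1,0) retry=(0,2)
6 | t2 CAS | counter=4 r=(2,3) succ=(1,1) retry=(0,2)
7 | t2 LOAD | counter=4 r=(2,4) succ=(1,1) retry=(0,2)
8 | t2 CAS | counter=5 r=(2,4) succ=(1,2) retry=(0,2)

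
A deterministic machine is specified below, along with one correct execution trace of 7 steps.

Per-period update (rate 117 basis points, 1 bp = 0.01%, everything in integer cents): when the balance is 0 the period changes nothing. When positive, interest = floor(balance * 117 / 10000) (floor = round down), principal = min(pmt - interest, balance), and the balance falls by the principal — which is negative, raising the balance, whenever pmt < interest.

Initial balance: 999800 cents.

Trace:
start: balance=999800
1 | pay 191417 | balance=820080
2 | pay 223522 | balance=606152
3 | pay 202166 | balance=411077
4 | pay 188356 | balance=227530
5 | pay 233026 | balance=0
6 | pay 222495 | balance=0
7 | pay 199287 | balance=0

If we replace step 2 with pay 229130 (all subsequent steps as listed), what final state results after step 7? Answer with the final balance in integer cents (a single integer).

(re-executing from step 2 with the substitution; state before step 2: balance=820080)
2 | pay 229130 | balance=600544
3 | pay 202166 | balance=405404
4 | pay 188356 | balance=221791
5 | pay 233026 | balance=0
6 | pay 222495 | balance=0
7 | pay 199287 | balance=0

0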